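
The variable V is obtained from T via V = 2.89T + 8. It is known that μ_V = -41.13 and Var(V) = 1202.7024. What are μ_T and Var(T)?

From V = 2.89T + 8: μ_V = a·μ_T + b, so μ_T = (μ_V − b)/a = (-41.13 − 8)/2.89 = -17.
Var(V) = a²·Var(T), so Var(T) = 1202.7024/2.89² = 144.

μ_T = -17, Var(T) = 144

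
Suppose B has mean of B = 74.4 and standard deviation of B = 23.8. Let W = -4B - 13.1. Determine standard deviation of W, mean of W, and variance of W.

standard deviation of W = 95.2, mean of W = -310.7, variance of W = 9063.04

W = -4B - 13.1 is linear with a = -4, b = -13.1.
standard deviation of W = |a|·standard deviation of B = |-4|·23.8 = 95.2.
mean of W = a·mean of B + b = (-4)·74.4 + (-13.1) = -310.7.
variance of B = 23.8² = 566.44.
variance of W = a²·variance of B = (-4)²·566.44 = 9063.04 (the additive constant -13.1 does not affect variance).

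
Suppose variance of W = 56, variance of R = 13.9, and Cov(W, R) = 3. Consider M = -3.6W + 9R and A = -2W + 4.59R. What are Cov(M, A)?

Cov(M, A) = 873.837

By bilinearity, Cov(M, A) = ac·variance of W + bd·variance of R + (ad+bc)·Cov(W, R), with a=-3.6, b=9, c=-2, d=4.59.
ac·variance of W = (-3.6)·(-2)·56 = 403.2
bd·variance of R = 9·4.59·13.9 = 574.209
(ad+bc)·Cov(W, R) = (-34.524)·3 = -103.572
Cov(M, A) = 403.2 + 574.209 + (-103.572) = 873.837.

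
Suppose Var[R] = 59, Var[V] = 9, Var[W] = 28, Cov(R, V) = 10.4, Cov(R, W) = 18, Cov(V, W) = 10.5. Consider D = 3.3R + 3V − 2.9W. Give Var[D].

Var[D] = a²·Var[R] + b²·Var[V] + c²·Var[W] + 2ab·Cov(R, V) + 2ac·Cov(R, W) + 2bc·Cov(V, W), with a = 3.3, b = 3, c = -2.9.
= 642.51 + 81 + 235.48 + 205.92 + (-344.52) + (-182.7)
= 637.69.

Var[D] = 637.69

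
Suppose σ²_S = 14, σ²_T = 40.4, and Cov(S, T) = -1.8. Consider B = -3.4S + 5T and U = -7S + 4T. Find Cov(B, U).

Cov(B, U) = 1228.68

By bilinearity, Cov(B, U) = ac·σ²_S + bd·σ²_T + (ad+bc)·Cov(S, T), with a=-3.4, b=5, c=-7, d=4.
ac·σ²_S = (-3.4)·(-7)·14 = 333.2
bd·σ²_T = 5·4·40.4 = 808
(ad+bc)·Cov(S, T) = (-48.6)·(-1.8) = 87.48
Cov(B, U) = 333.2 + 808 + 87.48 = 1228.68.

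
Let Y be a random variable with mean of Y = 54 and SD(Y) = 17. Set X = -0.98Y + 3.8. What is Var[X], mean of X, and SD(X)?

X = -0.98Y + 3.8 is linear with a = -0.98, b = 3.8.
Var[Y] = 17² = 289.
Var[X] = a²·Var[Y] = (-0.98)²·289 = 277.5556 (the additive constant 3.8 does not affect variance).
mean of X = a·mean of Y + b = (-0.98)·54 + 3.8 = -49.12.
SD(X) = |a|·SD(Y) = |-0.98|·17 = 16.66.

Var[X] = 277.5556, mean of X = -49.12, SD(X) = 16.66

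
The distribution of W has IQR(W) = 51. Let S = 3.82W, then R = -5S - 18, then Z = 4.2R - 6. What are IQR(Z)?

IQR(Z) = 4091.22

IQR(S) = |3.82|·51 = 194.82.
IQR(R) = |-5|·194.82 = 974.1.
IQR(Z) = |4.2|·974.1 = 4091.22.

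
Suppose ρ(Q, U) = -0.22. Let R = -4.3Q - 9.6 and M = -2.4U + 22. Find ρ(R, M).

ρ(R, M) = -0.22

Linear rescalings preserve correlation up to sign; here the slopes -4.3 and -2.4 have the same sign, so ρ(R, M) = ρ(Q, U) = -0.22.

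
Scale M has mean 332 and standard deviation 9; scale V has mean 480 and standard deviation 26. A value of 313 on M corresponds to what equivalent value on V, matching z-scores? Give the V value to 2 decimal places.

V = 425.11

z = (313 − 332)/9 ≈ -2.1111.
V = 480 + z·26 = 480 + (313 − 332)·26/9 ≈ 425.11.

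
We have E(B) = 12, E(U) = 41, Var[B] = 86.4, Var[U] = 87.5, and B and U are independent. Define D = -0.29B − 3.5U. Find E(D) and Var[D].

E(D) = -146.98, Var[D] = 1079.14124

E(D) = (-0.29)·E(B) + (-3.5)·E(U) = (-0.29)·12 + (-3.5)·41 = -146.98.
Var[D] = a²·Var[B] + b²·Var[U] + 2ab·covariance of B and U with a = -0.29, b = -3.5.
Independence gives covariance of B and U = 0.
= (-0.29)²·86.4 + (-3.5)²·87.5 + 2·(-0.29)·(-3.5)·0
= 7.26624 + 1071.875 + 0 = 1079.14124.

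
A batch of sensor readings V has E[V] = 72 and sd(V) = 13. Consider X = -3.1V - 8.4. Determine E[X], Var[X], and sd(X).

X = -3.1V - 8.4 is linear with a = -3.1, b = -8.4.
E[X] = a·E[V] + b = (-3.1)·72 + (-8.4) = -231.6.
Var[V] = 13² = 169.
Var[X] = a²·Var[V] = (-3.1)²·169 = 1624.09 (the additive constant -8.4 does not affect variance).
sd(X) = |a|·sd(V) = |-3.1|·13 = 40.3.

E[X] = -231.6, Var[X] = 1624.09, sd(X) = 40.3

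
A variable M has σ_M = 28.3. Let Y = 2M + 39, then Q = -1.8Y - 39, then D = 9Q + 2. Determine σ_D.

σ_D = 916.92

σ_Y = |2|·28.3 = 56.6.
σ_Q = |-1.8|·56.6 = 101.88.
σ_D = |9|·101.88 = 916.92.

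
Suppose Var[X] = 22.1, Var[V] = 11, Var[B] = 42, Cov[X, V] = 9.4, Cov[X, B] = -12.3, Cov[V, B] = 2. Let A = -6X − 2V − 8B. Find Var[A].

Var[A] = a²·Var[X] + b²·Var[V] + c²·Var[B] + 2ab·Cov[X, V] + 2ac·Cov[X, B] + 2bc·Cov[V, B], with a = -6, b = -2, c = -8.
= 795.6 + 44 + 2688 + 225.6 + (-1180.8) + 64
= 2636.4.

Var[A] = 2636.4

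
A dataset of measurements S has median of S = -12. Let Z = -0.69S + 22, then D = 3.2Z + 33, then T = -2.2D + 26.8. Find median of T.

median of T = -258.9712

median of Z = (-0.69)·(-12) + 22 = 30.28.
median of D = 3.2·30.28 + 33 = 129.896.
median of T = (-2.2)·129.896 + 26.8 = -258.9712.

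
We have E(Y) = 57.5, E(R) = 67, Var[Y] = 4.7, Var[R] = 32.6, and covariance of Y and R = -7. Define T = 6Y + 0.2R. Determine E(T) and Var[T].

E(T) = 6·E(Y) + 0.2·E(R) = 6·57.5 + 0.2·67 = 358.4.
Var[T] = a²·Var[Y] + b²·Var[R] + 2ab·covariance of Y and R with a = 6, b = 0.2.
= 6²·4.7 + 0.2²·32.6 + 2·6·0.2·(-7)
= 169.2 + 1.304 + (-16.8) = 153.704.

E(T) = 358.4, Var[T] = 153.704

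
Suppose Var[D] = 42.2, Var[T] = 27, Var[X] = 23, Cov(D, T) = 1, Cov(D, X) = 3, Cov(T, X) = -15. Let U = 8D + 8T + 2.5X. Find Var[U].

Var[U] = a²·Var[D] + b²·Var[T] + c²·Var[X] + 2ab·Cov(D, T) + 2ac·Cov(D, X) + 2bc·Cov(T, X), with a = 8, b = 8, c = 2.5.
= 2700.8 + 1728 + 143.75 + 128 + 120 + (-600)
= 4220.55.

Var[U] = 4220.55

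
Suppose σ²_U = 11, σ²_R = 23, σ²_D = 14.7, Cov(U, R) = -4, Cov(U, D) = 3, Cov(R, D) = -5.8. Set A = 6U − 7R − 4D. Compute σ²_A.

σ²_A = 1625.4

σ²_A = a²·σ²_U + b²·σ²_R + c²·σ²_D + 2ab·Cov(U, R) + 2ac·Cov(U, D) + 2bc·Cov(R, D), with a = 6, b = -7, c = -4.
= 396 + 1127 + 235.2 + 336 + (-144) + (-324.8)
= 1625.4.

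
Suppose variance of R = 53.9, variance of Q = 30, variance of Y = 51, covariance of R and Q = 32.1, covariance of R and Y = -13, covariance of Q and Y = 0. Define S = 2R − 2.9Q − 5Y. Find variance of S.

variance of S = a²·variance of R + b²·variance of Q + c²·variance of Y + 2ab·covariance of R and Q + 2ac·covariance of R and Y + 2bc·covariance of Q and Y, with a = 2, b = -2.9, c = -5.
= 215.6 + 252.3 + 1275 + (-372.36) + 260 + 0
= 1630.54.

variance of S = 1630.54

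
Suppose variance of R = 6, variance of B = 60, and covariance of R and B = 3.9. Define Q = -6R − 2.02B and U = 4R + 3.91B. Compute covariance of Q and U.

covariance of Q and U = -740.898

By bilinearity, covariance of Q and U = ac·variance of R + bd·variance of B + (ad+bc)·covariance of R and B, with a=-6, b=-2.02, c=4, d=3.91.
ac·variance of R = (-6)·4·6 = -144
bd·variance of B = (-2.02)·3.91·60 = -473.892
(ad+bc)·covariance of R and B = (-31.54)·3.9 = -123.006
covariance of Q and U = -144 + (-473.892) + (-123.006) = -740.898.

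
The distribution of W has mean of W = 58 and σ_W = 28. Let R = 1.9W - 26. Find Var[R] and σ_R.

R = 1.9W - 26 is linear with a = 1.9, b = -26.
Var[W] = 28² = 784.
Var[R] = a²·Var[W] = 1.9²·784 = 2830.24 (the additive constant -26 does not affect variance).
σ_R = |a|·σ_W = |1.9|·28 = 53.2.

Var[R] = 2830.24, σ_R = 53.2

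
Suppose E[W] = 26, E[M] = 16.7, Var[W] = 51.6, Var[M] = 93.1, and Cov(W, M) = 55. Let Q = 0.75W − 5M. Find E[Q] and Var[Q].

E[Q] = 0.75·E[W] + (-5)·E[M] = 0.75·26 + (-5)·16.7 = -64.
Var[Q] = a²·Var[W] + b²·Var[M] + 2ab·Cov(W, M) with a = 0.75, b = -5.
= 0.75²·51.6 + (-5)²·93.1 + 2·0.75·(-5)·55
= 29.025 + 2327.5 + (-412.5) = 1944.025.

E[Q] = -64, Var[Q] = 1944.025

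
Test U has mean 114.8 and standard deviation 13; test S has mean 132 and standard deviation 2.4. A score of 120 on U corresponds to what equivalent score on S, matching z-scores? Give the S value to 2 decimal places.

S = 132.96

z = (120 − 114.8)/13 = 0.4.
S = 132 + z·2.4 = 132 + (120 − 114.8)·2.4/13 = 132.96.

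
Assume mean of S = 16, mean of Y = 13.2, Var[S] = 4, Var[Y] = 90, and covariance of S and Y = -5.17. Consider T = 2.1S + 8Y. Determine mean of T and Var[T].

mean of T = 139.2, Var[T] = 5603.928

mean of T = 2.1·mean of S + 8·mean of Y = 2.1·16 + 8·13.2 = 139.2.
Var[T] = a²·Var[S] + b²·Var[Y] + 2ab·covariance of S and Y with a = 2.1, b = 8.
= 2.1²·4 + 8²·90 + 2·2.1·8·(-5.17)
= 17.64 + 5760 + (-173.712) = 5603.928.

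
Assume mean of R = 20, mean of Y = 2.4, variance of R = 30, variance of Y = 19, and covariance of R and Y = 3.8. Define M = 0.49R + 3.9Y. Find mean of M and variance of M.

mean of M = 0.49·mean of R + 3.9·mean of Y = 0.49·20 + 3.9·2.4 = 19.16.
variance of M = a²·variance of R + b²·variance of Y + 2ab·covariance of R and Y with a = 0.49, b = 3.9.
= 0.49²·30 + 3.9²·19 + 2·0.49·3.9·3.8
= 7.203 + 288.99 + 14.5236 = 310.7166.

mean of M = 19.16, variance of M = 310.7166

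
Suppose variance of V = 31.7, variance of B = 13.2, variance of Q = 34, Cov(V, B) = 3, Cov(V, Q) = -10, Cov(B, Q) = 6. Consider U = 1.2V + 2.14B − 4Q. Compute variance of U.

variance of U = a²·variance of V + b²·variance of B + c²·variance of Q + 2ab·Cov(V, B) + 2ac·Cov(V, Q) + 2bc·Cov(B, Q), with a = 1.2, b = 2.14, c = -4.
= 45.648 + 60.45072 + 544 + 15.408 + 96 + (-102.72)
= 658.78672.

variance of U = 658.78672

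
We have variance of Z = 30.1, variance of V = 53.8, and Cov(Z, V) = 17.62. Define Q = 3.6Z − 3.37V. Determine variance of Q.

variance of Q = 573.56554

variance of Q = a²·variance of Z + b²·variance of V + 2ab·Cov(Z, V) with a = 3.6, b = -3.37.
= 3.6²·30.1 + (-3.37)²·53.8 + 2·3.6·(-3.37)·17.62
= 390.096 + 611.00122 + (-427.53168) = 573.56554.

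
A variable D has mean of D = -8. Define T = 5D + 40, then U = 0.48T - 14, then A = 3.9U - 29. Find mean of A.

mean of T = 5·(-8) + 40 = 0.
mean of U = 0.48·0 + (-14) = -14.
mean of A = 3.9·(-14) + (-29) = -83.6.

mean of A = -83.6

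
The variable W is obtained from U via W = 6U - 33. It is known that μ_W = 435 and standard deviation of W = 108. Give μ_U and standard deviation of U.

From W = 6U - 33: μ_W = a·μ_U + b, so μ_U = (μ_W − b)/a = (435 − (-33))/6 = 78.
standard deviation of W = |a|·standard deviation of U, so standard deviation of U = 108/|6| = 18.

μ_U = 78, standard deviation of U = 18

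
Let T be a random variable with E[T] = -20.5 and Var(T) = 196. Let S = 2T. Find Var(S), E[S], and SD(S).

Var(S) = 784, E[S] = -41, SD(S) = 28

S = 2T is linear with a = 2, b = 0.
Var(S) = a²·Var(T) = 2²·196 = 784.
E[S] = a·E[T] + b = 2·(-20.5) = -41.
SD(T) = √196 = 14.
SD(S) = |a|·SD(T) = |2|·14 = 28.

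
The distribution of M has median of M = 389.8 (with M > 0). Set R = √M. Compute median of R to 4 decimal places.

median of R = 19.7434

√M is monotone on this domain, so median of R = √(389.8) ≈ 19.7434.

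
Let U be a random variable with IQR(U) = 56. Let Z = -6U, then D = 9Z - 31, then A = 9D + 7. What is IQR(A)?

IQR(Z) = |-6|·56 = 336.
IQR(D) = |9|·336 = 3024.
IQR(A) = |9|·3024 = 27216.

IQR(A) = 27216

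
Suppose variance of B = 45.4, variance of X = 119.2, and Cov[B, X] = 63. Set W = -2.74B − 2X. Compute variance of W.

variance of W = a²·variance of B + b²·variance of X + 2ab·Cov[B, X] with a = -2.74, b = -2.
= (-2.74)²·45.4 + (-2)²·119.2 + 2·(-2.74)·(-2)·63
= 340.84504 + 476.8 + 690.48 = 1508.12504.

variance of W = 1508.12504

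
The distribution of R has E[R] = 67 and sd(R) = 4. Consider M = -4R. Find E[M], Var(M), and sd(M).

M = -4R is linear with a = -4, b = 0.
E[M] = a·E[R] + b = (-4)·67 = -268.
Var(R) = 4² = 16.
Var(M) = a²·Var(R) = (-4)²·16 = 256.
sd(M) = |a|·sd(R) = |-4|·4 = 16.

E[M] = -268, Var(M) = 256, sd(M) = 16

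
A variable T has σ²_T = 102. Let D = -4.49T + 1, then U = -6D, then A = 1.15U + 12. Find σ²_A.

σ²_D = (-4.49)²·102 = 2056.3302.
σ²_U = (-6)²·2056.3302 = 74027.8872.
σ²_A = 1.15²·74027.8872 = 97901.880822.

σ²_A = 97901.880822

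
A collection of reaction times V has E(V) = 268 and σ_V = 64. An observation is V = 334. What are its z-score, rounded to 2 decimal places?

z = 1.03

z = (V − E(V)) / σ_V = (334 − 268) / 64 ≈ 1.03.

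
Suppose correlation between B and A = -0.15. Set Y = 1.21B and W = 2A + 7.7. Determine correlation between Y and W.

Linear rescalings preserve correlation up to sign; here the slopes 1.21 and 2 have the same sign, so correlation between Y and W = correlation between B and A = -0.15.

correlation between Y and W = -0.15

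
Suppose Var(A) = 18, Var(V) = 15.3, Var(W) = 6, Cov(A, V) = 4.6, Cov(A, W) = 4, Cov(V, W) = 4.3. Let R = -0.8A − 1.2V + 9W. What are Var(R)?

Var(R) = 377.904

Var(R) = a²·Var(A) + b²·Var(V) + c²·Var(W) + 2ab·Cov(A, V) + 2ac·Cov(A, W) + 2bc·Cov(V, W), with a = -0.8, b = -1.2, c = 9.
= 11.52 + 22.032 + 486 + 8.832 + (-57.6) + (-92.88)
= 377.904.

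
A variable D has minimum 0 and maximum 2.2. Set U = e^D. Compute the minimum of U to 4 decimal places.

min(U) = 1

e^D is increasing on this domain, so min(U) comes from min(D) = 0: min(U) = exp(0) = 1.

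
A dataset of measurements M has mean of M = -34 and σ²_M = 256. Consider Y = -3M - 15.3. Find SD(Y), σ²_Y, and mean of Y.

Y = -3M - 15.3 is linear with a = -3, b = -15.3.
SD(M) = √256 = 16.
SD(Y) = |a|·SD(M) = |-3|·16 = 48.
σ²_Y = a²·σ²_M = (-3)²·256 = 2304 (the additive constant -15.3 does not affect variance).
mean of Y = a·mean of M + b = (-3)·(-34) + (-15.3) = 86.7.

SD(Y) = 48, σ²_Y = 2304, mean of Y = 86.7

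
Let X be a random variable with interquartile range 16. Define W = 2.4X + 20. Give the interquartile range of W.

Under W = aX + b, IQR(W) = |a|·IQR(X) = |2.4|·16 = 38.4 (shifts cancel; spread scales by |a|).

IQR(W) = 38.4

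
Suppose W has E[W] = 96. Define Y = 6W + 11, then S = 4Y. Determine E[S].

E[Y] = 6·96 + 11 = 587.
E[S] = 4·587 = 2348.

E[S] = 2348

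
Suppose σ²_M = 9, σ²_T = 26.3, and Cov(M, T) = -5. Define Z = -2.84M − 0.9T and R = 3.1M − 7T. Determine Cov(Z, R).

Cov(Z, R) = 1.004

By bilinearity, Cov(Z, R) = ac·σ²_M + bd·σ²_T + (ad+bc)·Cov(M, T), with a=-2.84, b=-0.9, c=3.1, d=-7.
ac·σ²_M = (-2.84)·3.1·9 = -79.236
bd·σ²_T = (-0.9)·(-7)·26.3 = 165.69
(ad+bc)·Cov(M, T) = (17.09)·(-5) = -85.45
Cov(Z, R) = -79.236 + 165.69 + (-85.45) = 1.004.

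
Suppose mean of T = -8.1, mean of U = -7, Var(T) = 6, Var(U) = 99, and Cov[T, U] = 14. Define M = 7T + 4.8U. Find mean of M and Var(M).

mean of M = 7·mean of T + 4.8·mean of U = 7·(-8.1) + 4.8·(-7) = -90.3.
Var(M) = a²·Var(T) + b²·Var(U) + 2ab·Cov[T, U] with a = 7, b = 4.8.
= 7²·6 + 4.8²·99 + 2·7·4.8·14
= 294 + 2280.96 + 940.8 = 3515.76.

mean of M = -90.3, Var(M) = 3515.76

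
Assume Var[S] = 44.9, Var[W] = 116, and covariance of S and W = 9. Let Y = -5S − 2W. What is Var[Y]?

Var[Y] = a²·Var[S] + b²·Var[W] + 2ab·covariance of S and W with a = -5, b = -2.
= (-5)²·44.9 + (-2)²·116 + 2·(-5)·(-2)·9
= 1122.5 + 464 + 180 = 1766.5.

Var[Y] = 1766.5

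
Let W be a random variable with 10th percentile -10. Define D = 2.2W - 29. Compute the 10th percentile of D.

Since a = 2.2 > 0 the transformation is increasing, so the 10th percentile of D = a·(P_{10} of W) + b = 2.2·(-10) + (-29) = -51.

10th percentile of D = -51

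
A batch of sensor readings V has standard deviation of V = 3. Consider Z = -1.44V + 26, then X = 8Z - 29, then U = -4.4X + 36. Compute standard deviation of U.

standard deviation of U = 152.064

standard deviation of Z = |-1.44|·3 = 4.32.
standard deviation of X = |8|·4.32 = 34.56.
standard deviation of U = |-4.4|·34.56 = 152.064.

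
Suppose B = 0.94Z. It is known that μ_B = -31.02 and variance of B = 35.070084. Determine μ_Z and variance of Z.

From B = 0.94Z: μ_B = a·μ_Z + b, so μ_Z = (μ_B − b)/a = (-31.02 − 0)/0.94 = -33.
variance of B = a²·variance of Z, so variance of Z = 35.070084/0.94² = 39.69.

μ_Z = -33, variance of Z = 39.69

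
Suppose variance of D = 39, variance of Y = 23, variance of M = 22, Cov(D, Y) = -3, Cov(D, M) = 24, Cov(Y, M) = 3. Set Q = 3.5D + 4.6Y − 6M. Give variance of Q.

variance of Q = a²·variance of D + b²·variance of Y + c²·variance of M + 2ab·Cov(D, Y) + 2ac·Cov(D, M) + 2bc·Cov(Y, M), with a = 3.5, b = 4.6, c = -6.
= 477.75 + 486.68 + 792 + (-96.6) + (-1008) + (-165.6)
= 486.23.

variance of Q = 486.23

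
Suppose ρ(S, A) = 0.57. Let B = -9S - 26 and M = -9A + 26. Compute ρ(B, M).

ρ(B, M) = 0.57

Linear rescalings preserve correlation up to sign; here the slopes -9 and -9 have the same sign, so ρ(B, M) = ρ(S, A) = 0.57.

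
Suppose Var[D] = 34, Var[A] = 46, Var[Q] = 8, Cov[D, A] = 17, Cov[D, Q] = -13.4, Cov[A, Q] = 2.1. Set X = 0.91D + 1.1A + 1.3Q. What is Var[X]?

Var[X] = a²·Var[D] + b²·Var[A] + c²·Var[Q] + 2ab·Cov[D, A] + 2ac·Cov[D, Q] + 2bc·Cov[A, Q], with a = 0.91, b = 1.1, c = 1.3.
= 28.1554 + 55.66 + 13.52 + 34.034 + (-31.7044) + 6.006
= 105.671.

Var[X] = 105.671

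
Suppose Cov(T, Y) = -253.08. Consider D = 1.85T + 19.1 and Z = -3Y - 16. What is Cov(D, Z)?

Cov(D, Z) = 1404.594

Cov(D, Z) = a·c·Cov(T, Y) = 1.85·(-3)·(-253.08) = 1404.594. Additive constants drop out.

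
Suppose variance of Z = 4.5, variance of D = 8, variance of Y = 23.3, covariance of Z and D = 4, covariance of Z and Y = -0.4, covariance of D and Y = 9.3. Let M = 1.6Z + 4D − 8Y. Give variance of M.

variance of M = a²·variance of Z + b²·variance of D + c²·variance of Y + 2ab·covariance of Z and D + 2ac·covariance of Z and Y + 2bc·covariance of D and Y, with a = 1.6, b = 4, c = -8.
= 11.52 + 128 + 1491.2 + 51.2 + 10.24 + (-595.2)
= 1096.96.

variance of M = 1096.96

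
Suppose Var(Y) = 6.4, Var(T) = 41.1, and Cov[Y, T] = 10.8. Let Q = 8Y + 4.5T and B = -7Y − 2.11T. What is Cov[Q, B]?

Cov[Q, B] = -1271.1485

By bilinearity, Cov[Q, B] = ac·Var(Y) + bd·Var(T) + (ad+bc)·Cov[Y, T], with a=8, b=4.5, c=-7, d=-2.11.
ac·Var(Y) = 8·(-7)·6.4 = -358.4
bd·Var(T) = 4.5·(-2.11)·41.1 = -390.2445
(ad+bc)·Cov[Y, T] = (-48.38)·10.8 = -522.504
Cov[Q, B] = -358.4 + (-390.2445) + (-522.504) = -1271.1485.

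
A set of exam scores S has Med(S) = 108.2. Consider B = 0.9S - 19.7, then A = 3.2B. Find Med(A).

Med(A) = 248.576

Med(B) = 0.9·108.2 + (-19.7) = 77.68.
Med(A) = 3.2·77.68 = 248.576.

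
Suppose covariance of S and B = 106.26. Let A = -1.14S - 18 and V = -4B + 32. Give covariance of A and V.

covariance of A and V = 484.5456

covariance of A and V = a·c·covariance of S and B = (-1.14)·(-4)·106.26 = 484.5456. Additive constants drop out.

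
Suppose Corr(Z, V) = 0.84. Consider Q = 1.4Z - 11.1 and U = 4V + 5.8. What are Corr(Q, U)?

Linear rescalings preserve correlation up to sign; here the slopes 1.4 and 4 have the same sign, so Corr(Q, U) = Corr(Z, V) = 0.84.

Corr(Q, U) = 0.84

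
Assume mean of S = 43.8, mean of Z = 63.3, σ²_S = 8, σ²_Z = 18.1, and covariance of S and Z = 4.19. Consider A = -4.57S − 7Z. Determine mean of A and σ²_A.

mean of A = (-4.57)·mean of S + (-7)·mean of Z = (-4.57)·43.8 + (-7)·63.3 = -643.266.
σ²_A = a²·σ²_S + b²·σ²_Z + 2ab·covariance of S and Z with a = -4.57, b = -7.
= (-4.57)²·8 + (-7)²·18.1 + 2·(-4.57)·(-7)·4.19
= 167.0792 + 886.9 + 268.0762 = 1322.0554.

mean of A = -643.266, σ²_A = 1322.0554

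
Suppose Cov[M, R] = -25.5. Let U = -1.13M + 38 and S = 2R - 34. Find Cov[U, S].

Cov[U, S] = a·c·Cov[M, R] = (-1.13)·2·(-25.5) = 57.63. Additive constants drop out.

Cov[U, S] = 57.63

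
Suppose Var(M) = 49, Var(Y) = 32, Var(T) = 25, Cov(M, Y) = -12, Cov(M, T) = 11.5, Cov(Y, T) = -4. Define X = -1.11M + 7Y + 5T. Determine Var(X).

Var(X) = 2032.2029

Var(X) = a²·Var(M) + b²·Var(Y) + c²·Var(T) + 2ab·Cov(M, Y) + 2ac·Cov(M, T) + 2bc·Cov(Y, T), with a = -1.11, b = 7, c = 5.
= 60.3729 + 1568 + 625 + 186.48 + (-127.65) + (-280)
= 2032.2029.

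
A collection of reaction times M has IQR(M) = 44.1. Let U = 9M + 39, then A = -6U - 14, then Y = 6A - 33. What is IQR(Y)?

IQR(U) = |9|·44.1 = 396.9.
IQR(A) = |-6|·396.9 = 2381.4.
IQR(Y) = |6|·2381.4 = 14288.4.

IQR(Y) = 14288.4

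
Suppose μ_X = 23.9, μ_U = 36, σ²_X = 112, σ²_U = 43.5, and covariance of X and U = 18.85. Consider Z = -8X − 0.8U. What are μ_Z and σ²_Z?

μ_Z = -220, σ²_Z = 7437.12

μ_Z = (-8)·μ_X + (-0.8)·μ_U = (-8)·23.9 + (-0.8)·36 = -220.
σ²_Z = a²·σ²_X + b²·σ²_U + 2ab·covariance of X and U with a = -8, b = -0.8.
= (-8)²·112 + (-0.8)²·43.5 + 2·(-8)·(-0.8)·18.85
= 7168 + 27.84 + 241.28 = 7437.12.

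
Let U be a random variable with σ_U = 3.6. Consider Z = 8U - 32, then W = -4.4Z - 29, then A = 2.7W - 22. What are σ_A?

σ_A = 342.144

σ_Z = |8|·3.6 = 28.8.
σ_W = |-4.4|·28.8 = 126.72.
σ_A = |2.7|·126.72 = 342.144.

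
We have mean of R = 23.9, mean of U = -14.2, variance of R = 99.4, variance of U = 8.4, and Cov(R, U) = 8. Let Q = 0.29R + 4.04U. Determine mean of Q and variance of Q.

mean of Q = 0.29·mean of R + 4.04·mean of U = 0.29·23.9 + 4.04·(-14.2) = -50.437.
variance of Q = a²·variance of R + b²·variance of U + 2ab·Cov(R, U) with a = 0.29, b = 4.04.
= 0.29²·99.4 + 4.04²·8.4 + 2·0.29·4.04·8
= 8.35954 + 137.10144 + 18.7456 = 164.20658.

mean of Q = -50.437, variance of Q = 164.20658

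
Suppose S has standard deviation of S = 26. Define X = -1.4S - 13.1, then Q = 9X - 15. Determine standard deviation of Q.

standard deviation of X = |-1.4|·26 = 36.4.
standard deviation of Q = |9|·36.4 = 327.6.

standard deviation of Q = 327.6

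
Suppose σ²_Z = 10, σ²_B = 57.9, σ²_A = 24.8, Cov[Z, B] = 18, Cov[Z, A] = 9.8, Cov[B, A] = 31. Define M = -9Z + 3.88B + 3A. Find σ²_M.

σ²_M = 840.20976

σ²_M = a²·σ²_Z + b²·σ²_B + c²·σ²_A + 2ab·Cov[Z, B] + 2ac·Cov[Z, A] + 2bc·Cov[B, A], with a = -9, b = 3.88, c = 3.
= 810 + 871.64976 + 223.2 + (-1257.12) + (-529.2) + 721.68
= 840.20976.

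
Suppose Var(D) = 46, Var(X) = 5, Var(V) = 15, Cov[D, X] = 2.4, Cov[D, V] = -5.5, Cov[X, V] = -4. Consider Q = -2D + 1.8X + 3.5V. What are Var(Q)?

Var(Q) = 393.27

Var(Q) = a²·Var(D) + b²·Var(X) + c²·Var(V) + 2ab·Cov[D, X] + 2ac·Cov[D, V] + 2bc·Cov[X, V], with a = -2, b = 1.8, c = 3.5.
= 184 + 16.2 + 183.75 + (-17.28) + 77 + (-50.4)
= 393.27.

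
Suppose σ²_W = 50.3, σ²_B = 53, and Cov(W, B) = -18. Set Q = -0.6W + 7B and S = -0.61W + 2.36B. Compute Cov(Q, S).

Cov(Q, S) = 996.3178

By bilinearity, Cov(Q, S) = ac·σ²_W + bd·σ²_B + (ad+bc)·Cov(W, B), with a=-0.6, b=7, c=-0.61, d=2.36.
ac·σ²_W = (-0.6)·(-0.61)·50.3 = 18.4098
bd·σ²_B = 7·2.36·53 = 875.56
(ad+bc)·Cov(W, B) = (-5.686)·(-18) = 102.348
Cov(Q, S) = 18.4098 + 875.56 + 102.348 = 996.3178.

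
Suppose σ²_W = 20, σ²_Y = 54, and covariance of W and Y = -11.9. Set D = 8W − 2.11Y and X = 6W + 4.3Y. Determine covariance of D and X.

covariance of D and X = 211.352

By bilinearity, covariance of D and X = ac·σ²_W + bd·σ²_Y + (ad+bc)·covariance of W and Y, with a=8, b=-2.11, c=6, d=4.3.
ac·σ²_W = 8·6·20 = 960
bd·σ²_Y = (-2.11)·4.3·54 = -489.942
(ad+bc)·covariance of W and Y = (21.74)·(-11.9) = -258.706
covariance of D and X = 960 + (-489.942) + (-258.706) = 211.352.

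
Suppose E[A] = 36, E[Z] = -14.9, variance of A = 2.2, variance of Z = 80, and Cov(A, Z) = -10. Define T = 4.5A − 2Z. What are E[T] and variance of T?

E[T] = 191.8, variance of T = 544.55

E[T] = 4.5·E[A] + (-2)·E[Z] = 4.5·36 + (-2)·(-14.9) = 191.8.
variance of T = a²·variance of A + b²·variance of Z + 2ab·Cov(A, Z) with a = 4.5, b = -2.
= 4.5²·2.2 + (-2)²·80 + 2·4.5·(-2)·(-10)
= 44.55 + 320 + 180 = 544.55.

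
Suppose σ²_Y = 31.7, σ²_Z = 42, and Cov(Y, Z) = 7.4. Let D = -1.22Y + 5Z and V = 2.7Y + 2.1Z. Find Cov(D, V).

Cov(D, V) = 417.5214

By bilinearity, Cov(D, V) = ac·σ²_Y + bd·σ²_Z + (ad+bc)·Cov(Y, Z), with a=-1.22, b=5, c=2.7, d=2.1.
ac·σ²_Y = (-1.22)·2.7·31.7 = -104.4198
bd·σ²_Z = 5·2.1·42 = 441
(ad+bc)·Cov(Y, Z) = (10.938)·7.4 = 80.9412
Cov(D, V) = -104.4198 + 441 + 80.9412 = 417.5214.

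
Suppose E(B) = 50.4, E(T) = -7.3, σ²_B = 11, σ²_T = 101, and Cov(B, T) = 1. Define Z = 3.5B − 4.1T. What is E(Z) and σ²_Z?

E(Z) = 3.5·E(B) + (-4.1)·E(T) = 3.5·50.4 + (-4.1)·(-7.3) = 206.33.
σ²_Z = a²·σ²_B + b²·σ²_T + 2ab·Cov(B, T) with a = 3.5, b = -4.1.
= 3.5²·11 + (-4.1)²·101 + 2·3.5·(-4.1)·1
= 134.75 + 1697.81 + (-28.7) = 1803.86.

E(Z) = 206.33, σ²_Z = 1803.86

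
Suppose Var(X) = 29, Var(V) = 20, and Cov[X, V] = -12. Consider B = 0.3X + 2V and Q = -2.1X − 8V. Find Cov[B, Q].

By bilinearity, Cov[B, Q] = ac·Var(X) + bd·Var(V) + (ad+bc)·Cov[X, V], with a=0.3, b=2, c=-2.1, d=-8.
ac·Var(X) = 0.3·(-2.1)·29 = -18.27
bd·Var(V) = 2·(-8)·20 = -320
(ad+bc)·Cov[X, V] = (-6.6)·(-12) = 79.2
Cov[B, Q] = -18.27 + (-320) + 79.2 = -259.07.

Cov[B, Q] = -259.07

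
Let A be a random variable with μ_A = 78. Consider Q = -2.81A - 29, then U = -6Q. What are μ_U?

μ_Q = (-2.81)·78 + (-29) = -248.18.
μ_U = (-6)·(-248.18) = 1489.08.

μ_U = 1489.08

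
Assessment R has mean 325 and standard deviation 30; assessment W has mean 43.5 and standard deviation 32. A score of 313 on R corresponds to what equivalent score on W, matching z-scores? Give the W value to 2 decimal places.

W = 30.70

z = (313 − 325)/30 = -0.4.
W = 43.5 + z·32 = 43.5 + (313 − 325)·32/30 = 30.70.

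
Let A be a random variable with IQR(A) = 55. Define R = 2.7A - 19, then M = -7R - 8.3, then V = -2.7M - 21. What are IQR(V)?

IQR(V) = 2806.65

IQR(R) = |2.7|·55 = 148.5.
IQR(M) = |-7|·148.5 = 1039.5.
IQR(V) = |-2.7|·1039.5 = 2806.65.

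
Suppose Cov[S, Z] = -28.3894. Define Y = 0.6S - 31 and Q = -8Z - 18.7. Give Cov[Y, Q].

Cov[Y, Q] = 136.26912

Cov[Y, Q] = a·c·Cov[S, Z] = 0.6·(-8)·(-28.3894) = 136.26912. Additive constants drop out.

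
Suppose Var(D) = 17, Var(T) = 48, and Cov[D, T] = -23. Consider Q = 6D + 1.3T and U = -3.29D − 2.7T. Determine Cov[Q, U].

Cov[Q, U] = -33.089

By bilinearity, Cov[Q, U] = ac·Var(D) + bd·Var(T) + (ad+bc)·Cov[D, T], with a=6, b=1.3, c=-3.29, d=-2.7.
ac·Var(D) = 6·(-3.29)·17 = -335.58
bd·Var(T) = 1.3·(-2.7)·48 = -168.48
(ad+bc)·Cov[D, T] = (-20.477)·(-23) = 470.971
Cov[Q, U] = -335.58 + (-168.48) + 470.971 = -33.089.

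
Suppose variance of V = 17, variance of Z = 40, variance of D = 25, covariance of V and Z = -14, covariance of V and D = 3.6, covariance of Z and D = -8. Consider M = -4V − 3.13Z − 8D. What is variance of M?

variance of M = 1743.076

variance of M = a²·variance of V + b²·variance of Z + c²·variance of D + 2ab·covariance of V and Z + 2ac·covariance of V and D + 2bc·covariance of Z and D, with a = -4, b = -3.13, c = -8.
= 272 + 391.876 + 1600 + (-350.56) + 230.4 + (-400.64)
= 1743.076.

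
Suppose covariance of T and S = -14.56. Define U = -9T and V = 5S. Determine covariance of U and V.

covariance of U and V = a·c·covariance of T and S = (-9)·5·(-14.56) = 655.2. Additive constants drop out.

covariance of U and V = 655.2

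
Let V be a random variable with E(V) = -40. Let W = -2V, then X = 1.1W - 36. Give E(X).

E(W) = (-2)·(-40) = 80.
E(X) = 1.1·80 + (-36) = 52.

E(X) = 52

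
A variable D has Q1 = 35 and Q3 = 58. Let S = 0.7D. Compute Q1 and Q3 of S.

a = 0.7 > 0: Q1(S) = a·Q1(D)+b = 24.5, Q3(S) = a·Q3(D)+b = 40.6.

Q1(S) = 24.5, Q3(S) = 40.6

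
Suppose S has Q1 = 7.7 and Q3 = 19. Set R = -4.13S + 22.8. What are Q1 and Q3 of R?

a = -4.13 < 0 reverses order: Q1(R) comes from Q3(S), Q3(R) from Q1(S).
Q1(R) = (-4.13)·19 + 22.8 = -55.67; Q3(R) = (-4.13)·7.7 + 22.8 = -9.001.

Q1(R) = -55.67, Q3(R) = -9.001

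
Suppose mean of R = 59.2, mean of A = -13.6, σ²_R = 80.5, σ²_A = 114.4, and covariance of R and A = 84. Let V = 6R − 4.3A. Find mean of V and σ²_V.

mean of V = 413.68, σ²_V = 678.856

mean of V = 6·mean of R + (-4.3)·mean of A = 6·59.2 + (-4.3)·(-13.6) = 413.68.
σ²_V = a²·σ²_R + b²·σ²_A + 2ab·covariance of R and A with a = 6, b = -4.3.
= 6²·80.5 + (-4.3)²·114.4 + 2·6·(-4.3)·84
= 2898 + 2115.256 + (-4334.4) = 678.856.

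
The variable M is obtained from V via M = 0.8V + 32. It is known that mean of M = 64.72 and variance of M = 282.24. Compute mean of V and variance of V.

mean of V = 40.9, variance of V = 441

From M = 0.8V + 32: mean of M = a·mean of V + b, so mean of V = (mean of M − b)/a = (64.72 − 32)/0.8 = 40.9.
variance of M = a²·variance of V, so variance of V = 282.24/0.8² = 441.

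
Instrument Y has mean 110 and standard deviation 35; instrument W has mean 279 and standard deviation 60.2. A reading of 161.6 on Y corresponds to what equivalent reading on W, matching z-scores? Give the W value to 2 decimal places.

W = 367.75

z = (161.6 − 110)/35 ≈ 1.4743.
W = 279 + z·60.2 = 279 + (161.6 − 110)·60.2/35 ≈ 367.75.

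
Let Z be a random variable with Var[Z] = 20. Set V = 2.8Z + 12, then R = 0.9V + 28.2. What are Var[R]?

Var[V] = 2.8²·20 = 156.8.
Var[R] = 0.9²·156.8 = 127.008.

Var[R] = 127.008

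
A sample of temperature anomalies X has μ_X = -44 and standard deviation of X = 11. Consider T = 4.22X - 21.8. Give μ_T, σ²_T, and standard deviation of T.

T = 4.22X - 21.8 is linear with a = 4.22, b = -21.8.
μ_T = a·μ_X + b = 4.22·(-44) + (-21.8) = -207.48.
σ²_X = 11² = 121.
σ²_T = a²·σ²_X = 4.22²·121 = 2154.8164 (the additive constant -21.8 does not affect variance).
standard deviation of T = |a|·standard deviation of X = |4.22|·11 = 46.42.

μ_T = -207.48, σ²_T = 2154.8164, standard deviation of T = 46.42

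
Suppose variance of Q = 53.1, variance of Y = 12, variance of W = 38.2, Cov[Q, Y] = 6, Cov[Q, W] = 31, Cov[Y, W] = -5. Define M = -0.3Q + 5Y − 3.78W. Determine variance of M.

variance of M = 1091.90388

variance of M = a²·variance of Q + b²·variance of Y + c²·variance of W + 2ab·Cov[Q, Y] + 2ac·Cov[Q, W] + 2bc·Cov[Y, W], with a = -0.3, b = 5, c = -3.78.
= 4.779 + 300 + 545.81688 + (-18) + 70.308 + 189
= 1091.90388.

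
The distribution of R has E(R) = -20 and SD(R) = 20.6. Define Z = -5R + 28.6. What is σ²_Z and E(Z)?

Z = -5R + 28.6 is linear with a = -5, b = 28.6.
σ²_R = 20.6² = 424.36.
σ²_Z = a²·σ²_R = (-5)²·424.36 = 10609 (the additive constant 28.6 does not affect variance).
E(Z) = a·E(R) + b = (-5)·(-20) + 28.6 = 128.6.

σ²_Z = 10609, E(Z) = 128.6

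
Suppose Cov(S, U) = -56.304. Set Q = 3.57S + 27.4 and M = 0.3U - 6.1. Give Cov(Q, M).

Cov(Q, M) = a·c·Cov(S, U) = 3.57·0.3·(-56.304) = -60.301584. Additive constants drop out.

Cov(Q, M) = -60.301584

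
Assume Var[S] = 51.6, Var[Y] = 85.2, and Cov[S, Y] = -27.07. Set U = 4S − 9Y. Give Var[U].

Var[U] = a²·Var[S] + b²·Var[Y] + 2ab·Cov[S, Y] with a = 4, b = -9.
= 4²·51.6 + (-9)²·85.2 + 2·4·(-9)·(-27.07)
= 825.6 + 6901.2 + 1949.04 = 9675.84.

Var[U] = 9675.84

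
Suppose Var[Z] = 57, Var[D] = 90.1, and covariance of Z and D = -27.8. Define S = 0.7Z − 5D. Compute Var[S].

Var[S] = a²·Var[Z] + b²·Var[D] + 2ab·covariance of Z and D with a = 0.7, b = -5.
= 0.7²·57 + (-5)²·90.1 + 2·0.7·(-5)·(-27.8)
= 27.93 + 2252.5 + 194.6 = 2475.03.

Var[S] = 2475.03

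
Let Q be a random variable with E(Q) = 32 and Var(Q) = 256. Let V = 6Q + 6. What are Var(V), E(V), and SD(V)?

Var(V) = 9216, E(V) = 198, SD(V) = 96

V = 6Q + 6 is linear with a = 6, b = 6.
Var(V) = a²·Var(Q) = 6²·256 = 9216 (the additive constant 6 does not affect variance).
E(V) = a·E(Q) + b = 6·32 + 6 = 198.
SD(Q) = √256 = 16.
SD(V) = |a|·SD(Q) = |6|·16 = 96.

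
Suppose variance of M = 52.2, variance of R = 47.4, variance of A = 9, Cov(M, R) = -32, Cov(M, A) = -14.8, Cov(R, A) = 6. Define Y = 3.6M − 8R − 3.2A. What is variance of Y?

variance of Y = 6293.664

variance of Y = a²·variance of M + b²·variance of R + c²·variance of A + 2ab·Cov(M, R) + 2ac·Cov(M, A) + 2bc·Cov(R, A), with a = 3.6, b = -8, c = -3.2.
= 676.512 + 3033.6 + 92.16 + 1843.2 + 340.992 + 307.2
= 6293.664.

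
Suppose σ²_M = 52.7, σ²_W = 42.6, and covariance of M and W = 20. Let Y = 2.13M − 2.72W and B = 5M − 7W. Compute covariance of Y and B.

By bilinearity, covariance of Y and B = ac·σ²_M + bd·σ²_W + (ad+bc)·covariance of M and W, with a=2.13, b=-2.72, c=5, d=-7.
ac·σ²_M = 2.13·5·52.7 = 561.255
bd·σ²_W = (-2.72)·(-7)·42.6 = 811.104
(ad+bc)·covariance of M and W = (-28.51)·20 = -570.2
covariance of Y and B = 561.255 + 811.104 + (-570.2) = 802.159.

covariance of Y and B = 802.159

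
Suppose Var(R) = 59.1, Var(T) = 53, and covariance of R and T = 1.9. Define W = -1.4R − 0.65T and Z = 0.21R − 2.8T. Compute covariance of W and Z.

By bilinearity, covariance of W and Z = ac·Var(R) + bd·Var(T) + (ad+bc)·covariance of R and T, with a=-1.4, b=-0.65, c=0.21, d=-2.8.
ac·Var(R) = (-1.4)·0.21·59.1 = -17.3754
bd·Var(T) = (-0.65)·(-2.8)·53 = 96.46
(ad+bc)·covariance of R and T = (3.7835)·1.9 = 7.18865
covariance of W and Z = -17.3754 + 96.46 + 7.18865 = 86.27325.

covariance of W and Z = 86.27325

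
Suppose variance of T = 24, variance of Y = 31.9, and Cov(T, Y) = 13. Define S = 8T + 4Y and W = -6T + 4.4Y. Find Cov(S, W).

Cov(S, W) = -444.96

By bilinearity, Cov(S, W) = ac·variance of T + bd·variance of Y + (ad+bc)·Cov(T, Y), with a=8, b=4, c=-6, d=4.4.
ac·variance of T = 8·(-6)·24 = -1152
bd·variance of Y = 4·4.4·31.9 = 561.44
(ad+bc)·Cov(T, Y) = (11.2)·13 = 145.6
Cov(S, W) = -1152 + 561.44 + 145.6 = -444.96.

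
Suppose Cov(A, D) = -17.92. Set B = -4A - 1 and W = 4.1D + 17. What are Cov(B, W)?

Cov(B, W) = 293.888

Cov(B, W) = a·c·Cov(A, D) = (-4)·4.1·(-17.92) = 293.888. Additive constants drop out.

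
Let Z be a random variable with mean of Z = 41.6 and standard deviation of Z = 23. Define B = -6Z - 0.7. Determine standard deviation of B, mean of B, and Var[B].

standard deviation of B = 138, mean of B = -250.3, Var[B] = 19044

B = -6Z - 0.7 is linear with a = -6, b = -0.7.
standard deviation of B = |a|·standard deviation of Z = |-6|·23 = 138.
mean of B = a·mean of Z + b = (-6)·41.6 + (-0.7) = -250.3.
Var[Z] = 23² = 529.
Var[B] = a²·Var[Z] = (-6)²·529 = 19044 (the additive constant -0.7 does not affect variance).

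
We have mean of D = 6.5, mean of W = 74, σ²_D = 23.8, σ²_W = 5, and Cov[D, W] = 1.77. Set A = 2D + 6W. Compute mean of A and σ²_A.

mean of A = 2·mean of D + 6·mean of W = 2·6.5 + 6·74 = 457.
σ²_A = a²·σ²_D + b²·σ²_W + 2ab·Cov[D, W] with a = 2, b = 6.
= 2²·23.8 + 6²·5 + 2·2·6·1.77
= 95.2 + 180 + 42.48 = 317.68.

mean of A = 457, σ²_A = 317.68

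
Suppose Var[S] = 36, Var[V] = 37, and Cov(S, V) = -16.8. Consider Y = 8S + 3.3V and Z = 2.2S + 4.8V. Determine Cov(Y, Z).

By bilinearity, Cov(Y, Z) = ac·Var[S] + bd·Var[V] + (ad+bc)·Cov(S, V), with a=8, b=3.3, c=2.2, d=4.8.
ac·Var[S] = 8·2.2·36 = 633.6
bd·Var[V] = 3.3·4.8·37 = 586.08
(ad+bc)·Cov(S, V) = (45.66)·(-16.8) = -767.088
Cov(Y, Z) = 633.6 + 586.08 + (-767.088) = 452.592.

Cov(Y, Z) = 452.592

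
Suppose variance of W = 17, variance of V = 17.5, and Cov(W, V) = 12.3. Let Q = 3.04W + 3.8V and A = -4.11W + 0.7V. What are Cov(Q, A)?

Cov(Q, A) = -331.7818

By bilinearity, Cov(Q, A) = ac·variance of W + bd·variance of V + (ad+bc)·Cov(W, V), with a=3.04, b=3.8, c=-4.11, d=0.7.
ac·variance of W = 3.04·(-4.11)·17 = -212.4048
bd·variance of V = 3.8·0.7·17.5 = 46.55
(ad+bc)·Cov(W, V) = (-13.49)·12.3 = -165.927
Cov(Q, A) = -212.4048 + 46.55 + (-165.927) = -331.7818.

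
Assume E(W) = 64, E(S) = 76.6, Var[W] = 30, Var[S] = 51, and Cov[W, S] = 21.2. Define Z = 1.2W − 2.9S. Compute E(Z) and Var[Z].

E(Z) = 1.2·E(W) + (-2.9)·E(S) = 1.2·64 + (-2.9)·76.6 = -145.34.
Var[Z] = a²·Var[W] + b²·Var[S] + 2ab·Cov[W, S] with a = 1.2, b = -2.9.
= 1.2²·30 + (-2.9)²·51 + 2·1.2·(-2.9)·21.2
= 43.2 + 428.91 + (-147.552) = 324.558.

E(Z) = -145.34, Var[Z] = 324.558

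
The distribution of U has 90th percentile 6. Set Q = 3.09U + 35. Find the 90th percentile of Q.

Since a = 3.09 > 0 the transformation is increasing, so the 90th percentile of Q = a·(P_{90} of U) + b = 3.09·6 + 35 = 53.54.

90th percentile of Q = 53.54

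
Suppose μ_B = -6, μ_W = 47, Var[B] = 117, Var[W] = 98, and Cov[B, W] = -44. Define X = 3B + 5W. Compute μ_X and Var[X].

μ_X = 3·μ_B + 5·μ_W = 3·(-6) + 5·47 = 217.
Var[X] = a²·Var[B] + b²·Var[W] + 2ab·Cov[B, W] with a = 3, b = 5.
= 3²·117 + 5²·98 + 2·3·5·(-44)
= 1053 + 2450 + (-1320) = 2183.

μ_X = 217, Var[X] = 2183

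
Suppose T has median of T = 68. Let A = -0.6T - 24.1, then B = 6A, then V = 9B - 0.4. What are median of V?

median of V = -3505

median of A = (-0.6)·68 + (-24.1) = -64.9.
median of B = 6·(-64.9) = -389.4.
median of V = 9·(-389.4) + (-0.4) = -3505.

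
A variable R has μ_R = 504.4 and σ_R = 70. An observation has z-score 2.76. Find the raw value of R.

R = 697.6

R = μ_R + z·σ_R = 504.4 + 2.76·70 = 697.6.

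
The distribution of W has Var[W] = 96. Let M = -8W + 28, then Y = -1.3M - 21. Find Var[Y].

Var[M] = (-8)²·96 = 6144.
Var[Y] = (-1.3)²·6144 = 10383.36.

Var[Y] = 10383.36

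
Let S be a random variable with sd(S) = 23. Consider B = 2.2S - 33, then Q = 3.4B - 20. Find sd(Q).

sd(Q) = 172.04

sd(B) = |2.2|·23 = 50.6.
sd(Q) = |3.4|·50.6 = 172.04.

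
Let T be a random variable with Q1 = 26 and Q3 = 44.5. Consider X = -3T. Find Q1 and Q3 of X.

Q1(X) = -133.5, Q3(X) = -78

a = -3 < 0 reverses order: Q1(X) comes from Q3(T), Q3(X) from Q1(T).
Q1(X) = (-3)·44.5 = -133.5; Q3(X) = (-3)·26 = -78.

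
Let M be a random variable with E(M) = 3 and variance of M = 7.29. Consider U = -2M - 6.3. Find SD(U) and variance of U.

U = -2M - 6.3 is linear with a = -2, b = -6.3.
SD(M) = √7.29 = 2.7.
SD(U) = |a|·SD(M) = |-2|·2.7 = 5.4.
variance of U = a²·variance of M = (-2)²·7.29 = 29.16 (the additive constant -6.3 does not affect variance).

SD(U) = 5.4, variance of U = 29.16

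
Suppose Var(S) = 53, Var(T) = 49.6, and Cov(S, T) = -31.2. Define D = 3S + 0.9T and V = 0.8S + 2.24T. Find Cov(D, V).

By bilinearity, Cov(D, V) = ac·Var(S) + bd·Var(T) + (ad+bc)·Cov(S, T), with a=3, b=0.9, c=0.8, d=2.24.
ac·Var(S) = 3·0.8·53 = 127.2
bd·Var(T) = 0.9·2.24·49.6 = 99.9936
(ad+bc)·Cov(S, T) = (7.44)·(-31.2) = -232.128
Cov(D, V) = 127.2 + 99.9936 + (-232.128) = -4.9344.

Cov(D, V) = -4.9344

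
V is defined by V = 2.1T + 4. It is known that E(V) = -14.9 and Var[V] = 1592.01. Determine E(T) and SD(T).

From V = 2.1T + 4: E(V) = a·E(T) + b, so E(T) = (E(V) − b)/a = (-14.9 − 4)/2.1 = -9.
SD(V) = √1592.01 = 39.9.
SD(V) = |a|·SD(T), so SD(T) = 39.9/|2.1| = 19.

E(T) = -9, SD(T) = 19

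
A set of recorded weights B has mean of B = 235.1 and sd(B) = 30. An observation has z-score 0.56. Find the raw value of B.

B = mean of B + z·sd(B) = 235.1 + 0.56·30 = 251.9.

B = 251.9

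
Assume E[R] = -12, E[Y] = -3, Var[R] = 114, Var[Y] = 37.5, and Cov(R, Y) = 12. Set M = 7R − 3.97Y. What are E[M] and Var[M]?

E[M] = -72.09, Var[M] = 5510.07375

E[M] = 7·E[R] + (-3.97)·E[Y] = 7·(-12) + (-3.97)·(-3) = -72.09.
Var[M] = a²·Var[R] + b²·Var[Y] + 2ab·Cov(R, Y) with a = 7, b = -3.97.
= 7²·114 + (-3.97)²·37.5 + 2·7·(-3.97)·12
= 5586 + 591.03375 + (-666.96) = 5510.07375.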